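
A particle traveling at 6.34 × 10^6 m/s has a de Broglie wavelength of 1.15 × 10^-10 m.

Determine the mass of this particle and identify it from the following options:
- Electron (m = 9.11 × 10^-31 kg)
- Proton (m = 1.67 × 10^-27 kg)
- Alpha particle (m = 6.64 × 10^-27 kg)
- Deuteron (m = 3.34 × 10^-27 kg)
The particle is an electron.

From λ = h/(mv), solve for mass:

m = h/(λv)
m = (6.626 × 10^-34 J·s) / (1.15 × 10^-10 m × 6.34 × 10^6 m/s)
m = 9.09 × 10^-31 kg

Comparing with the listed masses, this is closest to an electron.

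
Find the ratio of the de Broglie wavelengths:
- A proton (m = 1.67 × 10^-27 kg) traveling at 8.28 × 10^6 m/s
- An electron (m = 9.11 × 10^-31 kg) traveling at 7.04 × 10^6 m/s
λ₁/λ₂ = 4.64 × 10^-4

Using λ = h/(mv):

λ₁ = h/(m₁v₁) = 4.79 × 10^-14 m
λ₂ = h/(m₂v₂) = 1.03 × 10^-10 m

Ratio λ₁/λ₂ = (m₂v₂)/(m₁v₁)
         = (9.11 × 10^-31 kg × 7.04 × 10^6 m/s) / (1.67 × 10^-27 kg × 8.28 × 10^6 m/s)
         = 4.64 × 10^-4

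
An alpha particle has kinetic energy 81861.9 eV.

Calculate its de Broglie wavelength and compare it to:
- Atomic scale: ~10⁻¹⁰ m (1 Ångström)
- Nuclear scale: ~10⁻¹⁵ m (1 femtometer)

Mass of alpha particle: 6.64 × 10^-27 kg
λ = 5.02 × 10^-14 m, which is between nuclear and atomic scales.

Using λ = h/√(2mKE):

KE = 81861.9 eV = 1.312 × 10^-14 J

λ = h/√(2mKE)
λ = (6.626 × 10^-34 J·s) / √(2 × 6.64 × 10^-27 kg × 1.312 × 10^-14 J)
λ = 5.02 × 10^-14 m

Comparison:
- Atomic scale (10⁻¹⁰ m): λ is 0.0005× this size
- Nuclear scale (10⁻¹⁵ m): λ is 50× this size

The wavelength is between nuclear and atomic scales.

This wavelength is appropriate for probing atomic structure but too large for nuclear physics experiments.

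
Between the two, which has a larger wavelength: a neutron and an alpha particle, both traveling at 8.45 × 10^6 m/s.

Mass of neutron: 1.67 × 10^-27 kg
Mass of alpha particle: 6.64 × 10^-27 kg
The neutron has the longer wavelength.

Using λ = h/(mv), since both particles have the same velocity, the wavelength depends only on mass.

For neutron: λ₁ = h/(m₁v) = 4.70 × 10^-14 m
For alpha particle: λ₂ = h/(m₂v) = 1.18 × 10^-14 m

Since λ ∝ 1/m at constant velocity, the lighter particle has the longer wavelength.

The neutron has the longer de Broglie wavelength.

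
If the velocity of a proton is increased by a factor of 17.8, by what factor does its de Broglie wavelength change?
The wavelength decreases by a factor of 17.8.

From λ = h/(mv), the wavelength is inversely proportional to velocity:

λ ∝ 1/v

If v → 17.8v, then λ → λ/17.8

When velocity is increased by a factor of 17.8, the wavelength decreases by a factor of 17.8.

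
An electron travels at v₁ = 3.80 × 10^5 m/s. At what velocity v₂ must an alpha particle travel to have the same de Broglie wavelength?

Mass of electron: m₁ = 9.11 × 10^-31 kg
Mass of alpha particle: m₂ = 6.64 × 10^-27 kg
v₂ = 5.21 × 10^1 m/s

For equal de Broglie wavelengths: λ₁ = λ₂

h/(m₁v₁) = h/(m₂v₂)
m₁v₁ = m₂v₂
v₂ = v₁ · (m₁/m₂)

v₂ = 3.80 × 10^5 m/s × (9.11 × 10^-31 kg / 6.64 × 10^-27 kg)
v₂ = 5.21 × 10^1 m/s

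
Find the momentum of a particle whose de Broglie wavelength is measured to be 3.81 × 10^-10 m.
1.74 × 10^-24 kg·m/s

From the de Broglie relation λ = h/p, we solve for p:

p = h/λ
p = (6.626 × 10^-34 J·s) / (3.81 × 10^-10 m)
p = 1.74 × 10^-24 kg·m/s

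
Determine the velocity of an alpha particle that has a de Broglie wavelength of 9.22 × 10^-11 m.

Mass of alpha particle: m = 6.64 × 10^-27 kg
1.08 × 10^3 m/s

From the de Broglie relation λ = h/(mv), we solve for v:

v = h/(mλ)
v = (6.626 × 10^-34 J·s) / (6.64 × 10^-27 kg × 9.22 × 10^-11 m)
v = 1.08 × 10^3 m/s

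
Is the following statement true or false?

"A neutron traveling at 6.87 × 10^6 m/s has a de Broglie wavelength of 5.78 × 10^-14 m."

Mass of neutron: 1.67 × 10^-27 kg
True

The claim is correct.

Using λ = h/(mv):
λ = (6.626 × 10^-34 J·s) / (1.67 × 10^-27 kg × 6.87 × 10^6 m/s)
λ = 5.78 × 10^-14 m

This matches the claimed value.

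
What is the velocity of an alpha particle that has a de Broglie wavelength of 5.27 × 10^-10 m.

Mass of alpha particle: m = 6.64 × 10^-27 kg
1.89 × 10^2 m/s

From the de Broglie relation λ = h/(mv), we solve for v:

v = h/(mλ)
v = (6.626 × 10^-34 J·s) / (6.64 × 10^-27 kg × 5.27 × 10^-10 m)
v = 1.89 × 10^2 m/s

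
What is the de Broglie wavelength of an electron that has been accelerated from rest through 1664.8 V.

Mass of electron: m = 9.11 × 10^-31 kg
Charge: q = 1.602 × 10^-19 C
3.01 × 10^-11 m

When a particle is accelerated through voltage V, it gains kinetic energy KE = qV.

The de Broglie wavelength is then λ = h/√(2mqV):

λ = h/√(2mqV)
λ = (6.626 × 10^-34 J·s) / √(2 × 9.11 × 10^-31 kg × 1.602 × 10^-19 C × 1664.8 V)
λ = 3.01 × 10^-11 m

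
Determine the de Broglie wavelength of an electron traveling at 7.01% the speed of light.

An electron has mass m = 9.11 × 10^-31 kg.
3.46 × 10^-11 m

Using the de Broglie relation λ = h/(mv):

v = 7.01% × c = 2.102 × 10^7 m/s

λ = h/(mv)
λ = (6.626 × 10^-34 J·s) / (9.11 × 10^-31 kg × 2.102 × 10^7 m/s)
λ = 3.46 × 10^-11 m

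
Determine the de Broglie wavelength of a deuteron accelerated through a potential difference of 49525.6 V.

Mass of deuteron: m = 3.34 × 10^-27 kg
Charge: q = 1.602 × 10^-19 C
9.10 × 10^-14 m

When a particle is accelerated through voltage V, it gains kinetic energy KE = qV.

The de Broglie wavelength is then λ = h/√(2mqV):

λ = h/√(2mqV)
λ = (6.626 × 10^-34 J·s) / √(2 × 3.34 × 10^-27 kg × 1.602 × 10^-19 C × 49525.6 V)
λ = 9.10 × 10^-14 m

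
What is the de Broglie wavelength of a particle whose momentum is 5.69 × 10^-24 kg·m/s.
1.16 × 10^-10 m

Using the de Broglie relation λ = h/p:

λ = h/p
λ = (6.626 × 10^-34 J·s) / (5.69 × 10^-24 kg·m/s)
λ = 1.16 × 10^-10 m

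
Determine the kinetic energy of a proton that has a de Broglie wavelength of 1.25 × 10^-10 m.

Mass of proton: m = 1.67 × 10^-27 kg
8.41 × 10^-21 J (or 0.0525 eV)

From λ = h/√(2mKE), we solve for KE:

λ² = h²/(2mKE)
KE = h²/(2mλ²)
KE = (6.626 × 10^-34 J·s)² / (2 × 1.67 × 10^-27 kg × (1.25 × 10^-10 m)²)
KE = 8.41 × 10^-21 J
KE = 0.0525 eV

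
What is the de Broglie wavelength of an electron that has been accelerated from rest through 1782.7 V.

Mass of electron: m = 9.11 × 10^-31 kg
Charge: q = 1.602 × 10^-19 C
2.90 × 10^-11 m

When a particle is accelerated through voltage V, it gains kinetic energy KE = qV.

The de Broglie wavelength is then λ = h/√(2mqV):

λ = h/√(2mqV)
λ = (6.626 × 10^-34 J·s) / √(2 × 9.11 × 10^-31 kg × 1.602 × 10^-19 C × 1782.7 V)
λ = 2.90 × 10^-11 m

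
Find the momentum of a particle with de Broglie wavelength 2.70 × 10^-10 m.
2.45 × 10^-24 kg·m/s

From the de Broglie relation λ = h/p, we solve for p:

p = h/λ
p = (6.626 × 10^-34 J·s) / (2.70 × 10^-10 m)
p = 2.45 × 10^-24 kg·m/s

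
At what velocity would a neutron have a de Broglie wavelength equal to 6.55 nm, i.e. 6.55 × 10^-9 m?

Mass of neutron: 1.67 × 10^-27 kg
6.06 × 10^1 m/s

From λ = h/(mv), solve for v:

v = h/(mλ)
v = (6.626 × 10^-34 J·s) / (1.67 × 10^-27 kg × 6.55 × 10^-9 m)
v = 6.06 × 10^1 m/s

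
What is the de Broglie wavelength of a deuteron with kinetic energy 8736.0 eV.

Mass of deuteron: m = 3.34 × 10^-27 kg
2.17 × 10^-13 m

Using λ = h/√(2mKE):

First convert KE to Joules: KE = 8736.0 eV = 1.400 × 10^-15 J

λ = h/√(2mKE)
λ = (6.626 × 10^-34 J·s) / √(2 × 3.34 × 10^-27 kg × 1.400 × 10^-15 J)
λ = 2.17 × 10^-13 m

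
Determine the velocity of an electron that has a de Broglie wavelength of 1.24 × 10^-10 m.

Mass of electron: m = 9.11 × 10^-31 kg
5.87 × 10^6 m/s

From the de Broglie relation λ = h/(mv), we solve for v:

v = h/(mλ)
v = (6.626 × 10^-34 J·s) / (9.11 × 10^-31 kg × 1.24 × 10^-10 m)
v = 5.87 × 10^6 m/s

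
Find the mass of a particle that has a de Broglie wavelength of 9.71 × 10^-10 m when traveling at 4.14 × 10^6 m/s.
1.65 × 10^-31 kg

From the de Broglie relation λ = h/(mv), we solve for m:

m = h/(λv)
m = (6.626 × 10^-34 J·s) / (9.71 × 10^-10 m × 4.14 × 10^6 m/s)
m = 1.65 × 10^-31 kg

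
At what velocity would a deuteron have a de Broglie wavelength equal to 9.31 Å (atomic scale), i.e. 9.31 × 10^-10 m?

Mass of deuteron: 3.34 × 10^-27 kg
2.13 × 10^2 m/s

From λ = h/(mv), solve for v:

v = h/(mλ)
v = (6.626 × 10^-34 J·s) / (3.34 × 10^-27 kg × 9.31 × 10^-10 m)
v = 2.13 × 10^2 m/s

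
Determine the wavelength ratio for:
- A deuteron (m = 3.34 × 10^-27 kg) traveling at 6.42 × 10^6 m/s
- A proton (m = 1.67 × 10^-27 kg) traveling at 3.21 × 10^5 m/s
λ₁/λ₂ = 0.0250

Using λ = h/(mv):

λ₁ = h/(m₁v₁) = 3.09 × 10^-14 m
λ₂ = h/(m₂v₂) = 1.24 × 10^-12 m

Ratio λ₁/λ₂ = (m₂v₂)/(m₁v₁)
         = (1.67 × 10^-27 kg × 3.21 × 10^5 m/s) / (3.34 × 10^-27 kg × 6.42 × 10^6 m/s)
         = 0.0250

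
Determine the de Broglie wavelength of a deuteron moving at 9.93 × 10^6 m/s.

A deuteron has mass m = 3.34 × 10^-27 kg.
2.00 × 10^-14 m

Using the de Broglie relation λ = h/(mv):

λ = h/(mv)
λ = (6.626 × 10^-34 J·s) / (3.34 × 10^-27 kg × 9.93 × 10^6 m/s)
λ = 2.00 × 10^-14 m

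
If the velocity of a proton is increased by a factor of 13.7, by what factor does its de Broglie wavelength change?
The wavelength decreases by a factor of 13.7.

From λ = h/(mv), the wavelength is inversely proportional to velocity:

λ ∝ 1/v

If v → 13.7v, then λ → λ/13.7

When velocity is increased by a factor of 13.7, the wavelength decreases by a factor of 13.7.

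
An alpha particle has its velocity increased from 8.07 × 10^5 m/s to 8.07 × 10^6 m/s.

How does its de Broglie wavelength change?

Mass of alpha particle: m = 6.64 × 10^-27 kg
The wavelength decreases by a factor of 10.

Using λ = h/(mv):

Initial wavelength: λ₁ = h/(mv₁) = 1.24 × 10^-13 m
Final wavelength: λ₂ = h/(mv₂) = 1.24 × 10^-14 m

Since λ ∝ 1/v, when velocity increases by a factor of 10, the wavelength decreases by a factor of 10.

λ₂/λ₁ = v₁/v₂ = 1/10

The wavelength decreases by a factor of 10.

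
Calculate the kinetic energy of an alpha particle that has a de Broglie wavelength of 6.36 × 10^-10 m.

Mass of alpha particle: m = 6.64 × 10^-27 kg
8.17 × 10^-23 J (or 5.10 × 10^-4 eV)

From λ = h/√(2mKE), we solve for KE:

λ² = h²/(2mKE)
KE = h²/(2mλ²)
KE = (6.626 × 10^-34 J·s)² / (2 × 6.64 × 10^-27 kg × (6.36 × 10^-10 m)²)
KE = 8.17 × 10^-23 J
KE = 5.10 × 10^-4 eV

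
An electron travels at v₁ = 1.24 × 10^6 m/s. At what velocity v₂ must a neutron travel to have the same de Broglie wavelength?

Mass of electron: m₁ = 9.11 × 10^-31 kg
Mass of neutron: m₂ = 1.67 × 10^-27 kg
v₂ = 6.76 × 10^2 m/s

For equal de Broglie wavelengths: λ₁ = λ₂

h/(m₁v₁) = h/(m₂v₂)
m₁v₁ = m₂v₂
v₂ = v₁ · (m₁/m₂)

v₂ = 1.24 × 10^6 m/s × (9.11 × 10^-31 kg / 1.67 × 10^-27 kg)
v₂ = 6.76 × 10^2 m/s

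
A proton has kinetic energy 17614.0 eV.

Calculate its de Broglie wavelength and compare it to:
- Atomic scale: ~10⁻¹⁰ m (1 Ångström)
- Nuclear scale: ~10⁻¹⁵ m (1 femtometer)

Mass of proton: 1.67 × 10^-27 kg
λ = 2.16 × 10^-13 m, which is between nuclear and atomic scales.

Using λ = h/√(2mKE):

KE = 17614.0 eV = 2.822 × 10^-15 J

λ = h/√(2mKE)
λ = (6.626 × 10^-34 J·s) / √(2 × 1.67 × 10^-27 kg × 2.822 × 10^-15 J)
λ = 2.16 × 10^-13 m

Comparison:
- Atomic scale (10⁻¹⁰ m): λ is 0.0022× this size
- Nuclear scale (10⁻¹⁵ m): λ is 2.2e+02× this size

The wavelength is between nuclear and atomic scales.

This wavelength is appropriate for probing atomic structure but too large for nuclear physics experiments.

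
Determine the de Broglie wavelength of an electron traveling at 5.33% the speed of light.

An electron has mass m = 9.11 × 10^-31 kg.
4.55 × 10^-11 m

Using the de Broglie relation λ = h/(mv):

v = 5.33% × c = 1.598 × 10^7 m/s

λ = h/(mv)
λ = (6.626 × 10^-34 J·s) / (9.11 × 10^-31 kg × 1.598 × 10^7 m/s)
λ = 4.55 × 10^-11 m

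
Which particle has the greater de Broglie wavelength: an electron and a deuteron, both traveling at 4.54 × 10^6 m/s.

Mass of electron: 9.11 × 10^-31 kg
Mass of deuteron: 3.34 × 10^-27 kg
The electron has the longer wavelength.

Using λ = h/(mv), since both particles have the same velocity, the wavelength depends only on mass.

For electron: λ₁ = h/(m₁v) = 1.60 × 10^-10 m
For deuteron: λ₂ = h/(m₂v) = 4.37 × 10^-14 m

Since λ ∝ 1/m at constant velocity, the lighter particle has the longer wavelength.

The electron has the longer de Broglie wavelength.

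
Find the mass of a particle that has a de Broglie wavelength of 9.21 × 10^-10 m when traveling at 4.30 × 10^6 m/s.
1.67 × 10^-31 kg

From the de Broglie relation λ = h/(mv), we solve for m:

m = h/(λv)
m = (6.626 × 10^-34 J·s) / (9.21 × 10^-10 m × 4.30 × 10^6 m/s)
m = 1.67 × 10^-31 kg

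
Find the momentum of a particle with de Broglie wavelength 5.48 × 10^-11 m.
1.21 × 10^-23 kg·m/s

From the de Broglie relation λ = h/p, we solve for p:

p = h/λ
p = (6.626 × 10^-34 J·s) / (5.48 × 10^-11 m)
p = 1.21 × 10^-23 kg·m/s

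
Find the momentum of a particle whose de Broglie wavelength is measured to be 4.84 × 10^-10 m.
1.37 × 10^-24 kg·m/s

From the de Broglie relation λ = h/p, we solve for p:

p = h/λ
p = (6.626 × 10^-34 J·s) / (4.84 × 10^-10 m)
p = 1.37 × 10^-24 kg·m/s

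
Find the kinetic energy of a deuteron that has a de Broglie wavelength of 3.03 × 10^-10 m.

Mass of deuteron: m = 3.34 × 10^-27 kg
7.16 × 10^-22 J (or 4.47 × 10^-3 eV)

From λ = h/√(2mKE), we solve for KE:

λ² = h²/(2mKE)
KE = h²/(2mλ²)
KE = (6.626 × 10^-34 J·s)² / (2 × 3.34 × 10^-27 kg × (3.03 × 10^-10 m)²)
KE = 7.16 × 10^-22 J
KE = 4.47 × 10^-3 eV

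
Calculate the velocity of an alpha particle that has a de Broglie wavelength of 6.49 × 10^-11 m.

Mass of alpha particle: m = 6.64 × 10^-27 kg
1.54 × 10^3 m/s

From the de Broglie relation λ = h/(mv), we solve for v:

v = h/(mλ)
v = (6.626 × 10^-34 J·s) / (6.64 × 10^-27 kg × 6.49 × 10^-11 m)
v = 1.54 × 10^3 m/s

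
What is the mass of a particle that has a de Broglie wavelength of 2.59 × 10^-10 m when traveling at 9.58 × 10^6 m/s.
2.67 × 10^-31 kg

From the de Broglie relation λ = h/(mv), we solve for m:

m = h/(λv)
m = (6.626 × 10^-34 J·s) / (2.59 × 10^-10 m × 9.58 × 10^6 m/s)
m = 2.67 × 10^-31 kg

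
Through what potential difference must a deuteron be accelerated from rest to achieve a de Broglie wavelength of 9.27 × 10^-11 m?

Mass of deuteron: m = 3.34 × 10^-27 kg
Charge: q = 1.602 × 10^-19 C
4.77 × 10^-2 V

From λ = h/√(2mqV), we solve for V:

λ² = h²/(2mqV)
V = h²/(2mqλ²)
V = (6.626 × 10^-34 J·s)² / (2 × 3.34 × 10^-27 kg × 1.602 × 10^-19 C × (9.27 × 10^-11 m)²)
V = 4.77 × 10^-2 V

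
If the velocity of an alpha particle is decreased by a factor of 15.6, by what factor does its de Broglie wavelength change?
The wavelength increases by a factor of 15.6.

From λ = h/(mv), the wavelength is inversely proportional to velocity:

λ ∝ 1/v

If v → v/15.6, then λ → 15.6λ

When velocity is decreased by a factor of 15.6, the wavelength increases by a factor of 15.6.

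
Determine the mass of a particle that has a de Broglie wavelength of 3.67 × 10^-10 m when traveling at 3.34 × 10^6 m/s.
5.41 × 10^-31 kg

From the de Broglie relation λ = h/(mv), we solve for m:

m = h/(λv)
m = (6.626 × 10^-34 J·s) / (3.67 × 10^-10 m × 3.34 × 10^6 m/s)
m = 5.41 × 10^-31 kg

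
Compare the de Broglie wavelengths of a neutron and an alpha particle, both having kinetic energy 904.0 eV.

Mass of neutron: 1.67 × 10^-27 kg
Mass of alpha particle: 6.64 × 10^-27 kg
The neutron has the longer wavelength.

Using λ = h/√(2mKE):

For neutron: λ₁ = h/√(2m₁KE) = 9.53 × 10^-13 m
For alpha particle: λ₂ = h/√(2m₂KE) = 4.78 × 10^-13 m

Since λ ∝ 1/√m at constant kinetic energy, the lighter particle has the longer wavelength.

The neutron has the longer de Broglie wavelength.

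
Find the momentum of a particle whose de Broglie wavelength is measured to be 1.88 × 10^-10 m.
3.52 × 10^-24 kg·m/s

From the de Broglie relation λ = h/p, we solve for p:

p = h/λ
p = (6.626 × 10^-34 J·s) / (1.88 × 10^-10 m)
p = 3.52 × 10^-24 kg·m/s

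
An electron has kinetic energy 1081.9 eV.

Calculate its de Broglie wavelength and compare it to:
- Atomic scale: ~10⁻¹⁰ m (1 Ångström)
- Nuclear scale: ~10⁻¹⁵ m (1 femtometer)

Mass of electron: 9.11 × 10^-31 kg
λ = 3.73 × 10^-11 m, which is between nuclear and atomic scales.

Using λ = h/√(2mKE):

KE = 1081.9 eV = 1.733 × 10^-16 J

λ = h/√(2mKE)
λ = (6.626 × 10^-34 J·s) / √(2 × 9.11 × 10^-31 kg × 1.733 × 10^-16 J)
λ = 3.73 × 10^-11 m

Comparison:
- Atomic scale (10⁻¹⁰ m): λ is 0.37× this size
- Nuclear scale (10⁻¹⁵ m): λ is 3.7e+04× this size

The wavelength is between nuclear and atomic scales.

This wavelength is appropriate for probing atomic structure but too large for nuclear physics experiments.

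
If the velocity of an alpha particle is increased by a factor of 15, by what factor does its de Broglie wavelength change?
The wavelength decreases by a factor of 15.

From λ = h/(mv), the wavelength is inversely proportional to velocity:

λ ∝ 1/v

If v → 15v, then λ → λ/15

When velocity is increased by a factor of 15, the wavelength decreases by a factor of 15.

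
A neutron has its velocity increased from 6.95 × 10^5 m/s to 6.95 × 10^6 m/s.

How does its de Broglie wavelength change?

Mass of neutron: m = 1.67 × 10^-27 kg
The wavelength decreases by a factor of 10.

Using λ = h/(mv):

Initial wavelength: λ₁ = h/(mv₁) = 5.71 × 10^-13 m
Final wavelength: λ₂ = h/(mv₂) = 5.71 × 10^-14 m

Since λ ∝ 1/v, when velocity increases by a factor of 10, the wavelength decreases by a factor of 10.

λ₂/λ₁ = v₁/v₂ = 1/10

The wavelength decreases by a factor of 10.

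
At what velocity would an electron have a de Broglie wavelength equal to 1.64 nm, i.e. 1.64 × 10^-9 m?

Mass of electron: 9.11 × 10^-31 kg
4.43 × 10^5 m/s

From λ = h/(mv), solve for v:

v = h/(mλ)
v = (6.626 × 10^-34 J·s) / (9.11 × 10^-31 kg × 1.64 × 10^-9 m)
v = 4.43 × 10^5 m/s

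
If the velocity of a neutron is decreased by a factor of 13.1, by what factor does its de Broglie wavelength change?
The wavelength increases by a factor of 13.1.

From λ = h/(mv), the wavelength is inversely proportional to velocity:

λ ∝ 1/v

If v → v/13.1, then λ → 13.1λ

When velocity is decreased by a factor of 13.1, the wavelength increases by a factor of 13.1.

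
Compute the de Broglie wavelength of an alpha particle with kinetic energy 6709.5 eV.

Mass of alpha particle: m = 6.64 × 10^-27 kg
1.75 × 10^-13 m

Using λ = h/√(2mKE):

First convert KE to Joules: KE = 6709.5 eV = 1.075 × 10^-15 J

λ = h/√(2mKE)
λ = (6.626 × 10^-34 J·s) / √(2 × 6.64 × 10^-27 kg × 1.075 × 10^-15 J)
λ = 1.75 × 10^-13 m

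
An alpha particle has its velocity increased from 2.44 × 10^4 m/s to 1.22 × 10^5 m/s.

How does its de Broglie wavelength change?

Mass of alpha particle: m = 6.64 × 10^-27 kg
The wavelength decreases by a factor of 5.

Using λ = h/(mv):

Initial wavelength: λ₁ = h/(mv₁) = 4.09 × 10^-12 m
Final wavelength: λ₂ = h/(mv₂) = 8.18 × 10^-13 m

Since λ ∝ 1/v, when velocity increases by a factor of 5, the wavelength decreases by a factor of 5.

λ₂/λ₁ = v₁/v₂ = 1/5

The wavelength decreases by a factor of 5.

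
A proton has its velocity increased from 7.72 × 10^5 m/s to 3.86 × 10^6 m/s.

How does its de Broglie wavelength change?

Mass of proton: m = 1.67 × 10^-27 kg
The wavelength decreases by a factor of 5.

Using λ = h/(mv):

Initial wavelength: λ₁ = h/(mv₁) = 5.14 × 10^-13 m
Final wavelength: λ₂ = h/(mv₂) = 1.03 × 10^-13 m

Since λ ∝ 1/v, when velocity increases by a factor of 5, the wavelength decreases by a factor of 5.

λ₂/λ₁ = v₁/v₂ = 1/5

The wavelength decreases by a factor of 5.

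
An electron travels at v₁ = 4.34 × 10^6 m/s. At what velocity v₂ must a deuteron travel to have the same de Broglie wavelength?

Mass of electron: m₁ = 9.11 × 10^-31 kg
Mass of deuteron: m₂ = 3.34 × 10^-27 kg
v₂ = 1.18 × 10^3 m/s

For equal de Broglie wavelengths: λ₁ = λ₂

h/(m₁v₁) = h/(m₂v₂)
m₁v₁ = m₂v₂
v₂ = v₁ · (m₁/m₂)

v₂ = 4.34 × 10^6 m/s × (9.11 × 10^-31 kg / 3.34 × 10^-27 kg)
v₂ = 1.18 × 10^3 m/s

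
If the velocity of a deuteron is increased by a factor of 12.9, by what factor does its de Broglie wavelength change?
The wavelength decreases by a factor of 12.9.

From λ = h/(mv), the wavelength is inversely proportional to velocity:

λ ∝ 1/v

If v → 12.9v, then λ → λ/12.9

When velocity is increased by a factor of 12.9, the wavelength decreases by a factor of 12.9.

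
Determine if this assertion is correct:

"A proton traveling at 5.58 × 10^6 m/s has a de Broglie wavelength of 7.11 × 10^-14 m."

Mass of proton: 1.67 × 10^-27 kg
True

The claim is correct.

Using λ = h/(mv):
λ = (6.626 × 10^-34 J·s) / (1.67 × 10^-27 kg × 5.58 × 10^6 m/s)
λ = 7.11 × 10^-14 m

This matches the claimed value.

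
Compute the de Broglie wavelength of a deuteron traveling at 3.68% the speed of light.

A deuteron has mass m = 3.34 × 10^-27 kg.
1.80 × 10^-14 m

Using the de Broglie relation λ = h/(mv):

v = 3.68% × c = 1.103 × 10^7 m/s

λ = h/(mv)
λ = (6.626 × 10^-34 J·s) / (3.34 × 10^-27 kg × 1.103 × 10^7 m/s)
λ = 1.80 × 10^-14 m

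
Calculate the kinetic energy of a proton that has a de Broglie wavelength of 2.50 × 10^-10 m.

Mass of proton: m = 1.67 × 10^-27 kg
2.10 × 10^-21 J (or 0.0131 eV)

From λ = h/√(2mKE), we solve for KE:

λ² = h²/(2mKE)
KE = h²/(2mλ²)
KE = (6.626 × 10^-34 J·s)² / (2 × 1.67 × 10^-27 kg × (2.50 × 10^-10 m)²)
KE = 2.10 × 10^-21 J
KE = 0.0131 eV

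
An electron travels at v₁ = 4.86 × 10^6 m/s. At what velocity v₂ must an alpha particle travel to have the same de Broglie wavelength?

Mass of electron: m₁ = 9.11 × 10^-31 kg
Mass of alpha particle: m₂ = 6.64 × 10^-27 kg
v₂ = 6.67 × 10^2 m/s

For equal de Broglie wavelengths: λ₁ = λ₂

h/(m₁v₁) = h/(m₂v₂)
m₁v₁ = m₂v₂
v₂ = v₁ · (m₁/m₂)

v₂ = 4.86 × 10^6 m/s × (9.11 × 10^-31 kg / 6.64 × 10^-27 kg)
v₂ = 6.67 × 10^2 m/s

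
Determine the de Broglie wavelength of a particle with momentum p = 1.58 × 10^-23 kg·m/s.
4.19 × 10^-11 m

Using the de Broglie relation λ = h/p:

λ = h/p
λ = (6.626 × 10^-34 J·s) / (1.58 × 10^-23 kg·m/s)
λ = 4.19 × 10^-11 m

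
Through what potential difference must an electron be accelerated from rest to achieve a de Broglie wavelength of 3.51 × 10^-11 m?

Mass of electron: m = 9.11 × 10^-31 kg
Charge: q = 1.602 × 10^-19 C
1.22 × 10^3 V

From λ = h/√(2mqV), we solve for V:

λ² = h²/(2mqV)
V = h²/(2mqλ²)
V = (6.626 × 10^-34 J·s)² / (2 × 9.11 × 10^-31 kg × 1.602 × 10^-19 C × (3.51 × 10^-11 m)²)
V = 1.22 × 10^3 V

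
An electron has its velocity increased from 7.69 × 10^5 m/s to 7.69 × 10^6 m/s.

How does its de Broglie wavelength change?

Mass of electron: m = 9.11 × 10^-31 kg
The wavelength decreases by a factor of 10.

Using λ = h/(mv):

Initial wavelength: λ₁ = h/(mv₁) = 9.46 × 10^-10 m
Final wavelength: λ₂ = h/(mv₂) = 9.46 × 10^-11 m

Since λ ∝ 1/v, when velocity increases by a factor of 10, the wavelength decreases by a factor of 10.

λ₂/λ₁ = v₁/v₂ = 1/10

The wavelength decreases by a factor of 10.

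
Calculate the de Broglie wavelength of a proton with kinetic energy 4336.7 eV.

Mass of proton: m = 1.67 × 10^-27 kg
4.35 × 10^-13 m

Using λ = h/√(2mKE):

First convert KE to Joules: KE = 4336.7 eV = 6.948 × 10^-16 J

λ = h/√(2mKE)
λ = (6.626 × 10^-34 J·s) / √(2 × 1.67 × 10^-27 kg × 6.948 × 10^-16 J)
λ = 4.35 × 10^-13 m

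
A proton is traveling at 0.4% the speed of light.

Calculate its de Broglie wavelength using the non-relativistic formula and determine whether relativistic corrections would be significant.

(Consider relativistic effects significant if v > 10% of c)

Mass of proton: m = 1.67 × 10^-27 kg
No, relativistic corrections are not needed.

Using the non-relativistic de Broglie formula λ = h/(mv):

v = 0.4% × c = 1.199 × 10^6 m/s

λ = h/(mv)
λ = (6.626 × 10^-34 J·s) / (1.67 × 10^-27 kg × 1.199 × 10^6 m/s)
λ = 3.31 × 10^-13 m

Since v = 0.4% of c < 10% of c, relativistic corrections are NOT significant and this non-relativistic result is a good approximation.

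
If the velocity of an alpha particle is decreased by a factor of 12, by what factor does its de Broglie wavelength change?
The wavelength increases by a factor of 12.

From λ = h/(mv), the wavelength is inversely proportional to velocity:

λ ∝ 1/v

If v → v/12, then λ → 12λ

When velocity is decreased by a factor of 12, the wavelength increases by a factor of 12.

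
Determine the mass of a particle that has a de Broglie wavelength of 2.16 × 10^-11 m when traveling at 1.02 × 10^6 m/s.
3.01 × 10^-29 kg

From the de Broglie relation λ = h/(mv), we solve for m:

m = h/(λv)
m = (6.626 × 10^-34 J·s) / (2.16 × 10^-11 m × 1.02 × 10^6 m/s)
m = 3.01 × 10^-29 kg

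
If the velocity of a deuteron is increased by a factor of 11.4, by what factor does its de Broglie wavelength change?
The wavelength decreases by a factor of 11.4.

From λ = h/(mv), the wavelength is inversely proportional to velocity:

λ ∝ 1/v

If v → 11.4v, then λ → λ/11.4

When velocity is increased by a factor of 11.4, the wavelength decreases by a factor of 11.4.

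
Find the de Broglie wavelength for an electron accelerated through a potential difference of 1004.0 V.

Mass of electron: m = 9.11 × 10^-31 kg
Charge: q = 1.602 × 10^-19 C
3.87 × 10^-11 m

When a particle is accelerated through voltage V, it gains kinetic energy KE = qV.

The de Broglie wavelength is then λ = h/√(2mqV):

λ = h/√(2mqV)
λ = (6.626 × 10^-34 J·s) / √(2 × 9.11 × 10^-31 kg × 1.602 × 10^-19 C × 1004.0 V)
λ = 3.87 × 10^-11 m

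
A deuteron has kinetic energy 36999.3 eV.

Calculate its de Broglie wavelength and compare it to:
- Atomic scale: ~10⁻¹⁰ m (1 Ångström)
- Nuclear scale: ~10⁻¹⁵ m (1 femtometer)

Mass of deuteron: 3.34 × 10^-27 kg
λ = 1.05 × 10^-13 m, which is between nuclear and atomic scales.

Using λ = h/√(2mKE):

KE = 36999.3 eV = 5.928 × 10^-15 J

λ = h/√(2mKE)
λ = (6.626 × 10^-34 J·s) / √(2 × 3.34 × 10^-27 kg × 5.928 × 10^-15 J)
λ = 1.05 × 10^-13 m

Comparison:
- Atomic scale (10⁻¹⁰ m): λ is 0.0011× this size
- Nuclear scale (10⁻¹⁵ m): λ is 1.1e+02× this size

The wavelength is between nuclear and atomic scales.

This wavelength is appropriate for probing atomic structure but too large for nuclear physics experiments.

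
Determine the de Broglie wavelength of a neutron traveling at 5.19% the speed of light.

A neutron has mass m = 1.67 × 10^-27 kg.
2.55 × 10^-14 m

Using the de Broglie relation λ = h/(mv):

v = 5.19% × c = 1.556 × 10^7 m/s

λ = h/(mv)
λ = (6.626 × 10^-34 J·s) / (1.67 × 10^-27 kg × 1.556 × 10^7 m/s)
λ = 2.55 × 10^-14 m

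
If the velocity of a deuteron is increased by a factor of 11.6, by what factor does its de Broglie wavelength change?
The wavelength decreases by a factor of 11.6.

From λ = h/(mv), the wavelength is inversely proportional to velocity:

λ ∝ 1/v

If v → 11.6v, then λ → λ/11.6

When velocity is increased by a factor of 11.6, the wavelength decreases by a factor of 11.6.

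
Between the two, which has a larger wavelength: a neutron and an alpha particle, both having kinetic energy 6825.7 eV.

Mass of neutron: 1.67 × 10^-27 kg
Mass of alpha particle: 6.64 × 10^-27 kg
The neutron has the longer wavelength.

Using λ = h/√(2mKE):

For neutron: λ₁ = h/√(2m₁KE) = 3.47 × 10^-13 m
For alpha particle: λ₂ = h/√(2m₂KE) = 1.74 × 10^-13 m

Since λ ∝ 1/√m at constant kinetic energy, the lighter particle has the longer wavelength.

The neutron has the longer de Broglie wavelength.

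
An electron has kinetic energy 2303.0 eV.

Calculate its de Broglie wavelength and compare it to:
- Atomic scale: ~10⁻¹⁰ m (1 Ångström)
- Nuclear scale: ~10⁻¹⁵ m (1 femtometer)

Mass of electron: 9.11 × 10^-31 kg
λ = 2.56 × 10^-11 m, which is between nuclear and atomic scales.

Using λ = h/√(2mKE):

KE = 2303.0 eV = 3.690 × 10^-16 J

λ = h/√(2mKE)
λ = (6.626 × 10^-34 J·s) / √(2 × 9.11 × 10^-31 kg × 3.690 × 10^-16 J)
λ = 2.56 × 10^-11 m

Comparison:
- Atomic scale (10⁻¹⁰ m): λ is 0.26× this size
- Nuclear scale (10⁻¹⁵ m): λ is 2.6e+04× this size

The wavelength is between nuclear and atomic scales.

This wavelength is appropriate for probing atomic structure but too large for nuclear physics experiments.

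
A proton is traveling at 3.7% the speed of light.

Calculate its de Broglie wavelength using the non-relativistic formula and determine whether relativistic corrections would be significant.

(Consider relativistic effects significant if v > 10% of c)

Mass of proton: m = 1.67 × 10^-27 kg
No, relativistic corrections are not needed.

Using the non-relativistic de Broglie formula λ = h/(mv):

v = 3.7% × c = 1.109 × 10^7 m/s

λ = h/(mv)
λ = (6.626 × 10^-34 J·s) / (1.67 × 10^-27 kg × 1.109 × 10^7 m/s)
λ = 3.58 × 10^-14 m

Since v = 3.7% of c < 10% of c, relativistic corrections are NOT significant and this non-relativistic result is a good approximation.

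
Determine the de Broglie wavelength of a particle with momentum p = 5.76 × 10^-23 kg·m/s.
1.15 × 10^-11 m

Using the de Broglie relation λ = h/p:

λ = h/p
λ = (6.626 × 10^-34 J·s) / (5.76 × 10^-23 kg·m/s)
λ = 1.15 × 10^-11 m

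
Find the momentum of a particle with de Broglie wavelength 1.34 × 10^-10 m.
4.94 × 10^-24 kg·m/s

From the de Broglie relation λ = h/p, we solve for p:

p = h/λ
p = (6.626 × 10^-34 J·s) / (1.34 × 10^-10 m)
p = 4.94 × 10^-24 kg·m/s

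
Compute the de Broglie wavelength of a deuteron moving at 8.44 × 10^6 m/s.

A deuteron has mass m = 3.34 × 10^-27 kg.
2.35 × 10^-14 m

Using the de Broglie relation λ = h/(mv):

λ = h/(mv)
λ = (6.626 × 10^-34 J·s) / (3.34 × 10^-27 kg × 8.44 × 10^6 m/s)
λ = 2.35 × 10^-14 m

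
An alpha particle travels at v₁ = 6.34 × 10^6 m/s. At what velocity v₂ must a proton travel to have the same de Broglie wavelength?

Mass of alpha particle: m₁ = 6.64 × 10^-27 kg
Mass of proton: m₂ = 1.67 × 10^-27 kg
v₂ = 2.52 × 10^7 m/s

For equal de Broglie wavelengths: λ₁ = λ₂

h/(m₁v₁) = h/(m₂v₂)
m₁v₁ = m₂v₂
v₂ = v₁ · (m₁/m₂)

v₂ = 6.34 × 10^6 m/s × (6.64 × 10^-27 kg / 1.67 × 10^-27 kg)
v₂ = 2.52 × 10^7 m/s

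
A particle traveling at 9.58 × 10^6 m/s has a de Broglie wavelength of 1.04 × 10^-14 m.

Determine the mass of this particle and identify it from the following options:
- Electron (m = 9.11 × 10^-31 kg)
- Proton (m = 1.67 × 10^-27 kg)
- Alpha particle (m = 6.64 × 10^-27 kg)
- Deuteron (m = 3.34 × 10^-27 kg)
The particle is an alpha particle.

From λ = h/(mv), solve for mass:

m = h/(λv)
m = (6.626 × 10^-34 J·s) / (1.04 × 10^-14 m × 9.58 × 10^6 m/s)
m = 6.65 × 10^-27 kg

Comparing with the listed masses, this is closest to an alpha particle.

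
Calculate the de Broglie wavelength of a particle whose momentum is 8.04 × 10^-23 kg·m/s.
8.24 × 10^-12 m

Using the de Broglie relation λ = h/p:

λ = h/p
λ = (6.626 × 10^-34 J·s) / (8.04 × 10^-23 kg·m/s)
λ = 8.24 × 10^-12 m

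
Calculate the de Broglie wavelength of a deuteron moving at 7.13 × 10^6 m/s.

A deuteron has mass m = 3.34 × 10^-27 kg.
2.78 × 10^-14 m

Using the de Broglie relation λ = h/(mv):

λ = h/(mv)
λ = (6.626 × 10^-34 J·s) / (3.34 × 10^-27 kg × 7.13 × 10^6 m/s)
λ = 2.78 × 10^-14 m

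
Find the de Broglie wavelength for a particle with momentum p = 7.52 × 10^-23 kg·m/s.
8.81 × 10^-12 m

Using the de Broglie relation λ = h/p:

λ = h/p
λ = (6.626 × 10^-34 J·s) / (7.52 × 10^-23 kg·m/s)
λ = 8.81 × 10^-12 m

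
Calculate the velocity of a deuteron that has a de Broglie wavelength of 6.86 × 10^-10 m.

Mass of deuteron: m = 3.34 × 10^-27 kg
2.89 × 10^2 m/s

From the de Broglie relation λ = h/(mv), we solve for v:

v = h/(mλ)
v = (6.626 × 10^-34 J·s) / (3.34 × 10^-27 kg × 6.86 × 10^-10 m)
v = 2.89 × 10^2 m/s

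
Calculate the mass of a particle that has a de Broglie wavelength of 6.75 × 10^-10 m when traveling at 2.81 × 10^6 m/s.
3.49 × 10^-31 kg

From the de Broglie relation λ = h/(mv), we solve for m:

m = h/(λv)
m = (6.626 × 10^-34 J·s) / (6.75 × 10^-10 m × 2.81 × 10^6 m/s)
m = 3.49 × 10^-31 kg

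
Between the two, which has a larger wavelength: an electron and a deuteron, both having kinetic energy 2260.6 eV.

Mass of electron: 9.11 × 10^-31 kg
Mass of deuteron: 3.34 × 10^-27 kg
The electron has the longer wavelength.

Using λ = h/√(2mKE):

For electron: λ₁ = h/√(2m₁KE) = 2.58 × 10^-11 m
For deuteron: λ₂ = h/√(2m₂KE) = 4.26 × 10^-13 m

Since λ ∝ 1/√m at constant kinetic energy, the lighter particle has the longer wavelength.

The electron has the longer de Broglie wavelength.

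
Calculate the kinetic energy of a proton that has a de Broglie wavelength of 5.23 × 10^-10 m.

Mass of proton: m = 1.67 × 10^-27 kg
4.81 × 10^-22 J (or 3.00 × 10^-3 eV)

From λ = h/√(2mKE), we solve for KE:

λ² = h²/(2mKE)
KE = h²/(2mλ²)
KE = (6.626 × 10^-34 J·s)² / (2 × 1.67 × 10^-27 kg × (5.23 × 10^-10 m)²)
KE = 4.81 × 10^-22 J
KE = 3.00 × 10^-3 eV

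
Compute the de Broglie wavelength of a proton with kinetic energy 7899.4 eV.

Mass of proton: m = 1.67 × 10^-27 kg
3.22 × 10^-13 m

Using λ = h/√(2mKE):

First convert KE to Joules: KE = 7899.4 eV = 1.266 × 10^-15 J

λ = h/√(2mKE)
λ = (6.626 × 10^-34 J·s) / √(2 × 1.67 × 10^-27 kg × 1.266 × 10^-15 J)
λ = 3.22 × 10^-13 m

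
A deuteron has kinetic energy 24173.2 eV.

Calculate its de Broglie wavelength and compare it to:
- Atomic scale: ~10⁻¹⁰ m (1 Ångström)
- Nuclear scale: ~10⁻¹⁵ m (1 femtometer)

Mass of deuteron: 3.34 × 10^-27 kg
λ = 1.30 × 10^-13 m, which is between nuclear and atomic scales.

Using λ = h/√(2mKE):

KE = 24173.2 eV = 3.873 × 10^-15 J

λ = h/√(2mKE)
λ = (6.626 × 10^-34 J·s) / √(2 × 3.34 × 10^-27 kg × 3.873 × 10^-15 J)
λ = 1.30 × 10^-13 m

Comparison:
- Atomic scale (10⁻¹⁰ m): λ is 0.0013× this size
- Nuclear scale (10⁻¹⁵ m): λ is 1.3e+02× this size

The wavelength is between nuclear and atomic scales.

This wavelength is appropriate for probing atomic structure but too large for nuclear physics experiments.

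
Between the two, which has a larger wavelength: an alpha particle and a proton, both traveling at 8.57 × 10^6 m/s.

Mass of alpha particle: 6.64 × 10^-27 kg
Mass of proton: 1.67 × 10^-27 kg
The proton has the longer wavelength.

Using λ = h/(mv), since both particles have the same velocity, the wavelength depends only on mass.

For alpha particle: λ₁ = h/(m₁v) = 1.16 × 10^-14 m
For proton: λ₂ = h/(m₂v) = 4.63 × 10^-14 m

Since λ ∝ 1/m at constant velocity, the lighter particle has the longer wavelength.

The proton has the longer de Broglie wavelength.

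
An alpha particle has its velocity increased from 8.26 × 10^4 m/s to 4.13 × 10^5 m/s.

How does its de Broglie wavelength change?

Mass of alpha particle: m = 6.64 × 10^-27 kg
The wavelength decreases by a factor of 5.

Using λ = h/(mv):

Initial wavelength: λ₁ = h/(mv₁) = 1.21 × 10^-12 m
Final wavelength: λ₂ = h/(mv₂) = 2.42 × 10^-13 m

Since λ ∝ 1/v, when velocity increases by a factor of 5, the wavelength decreases by a factor of 5.

λ₂/λ₁ = v₁/v₂ = 1/5

The wavelength decreases by a factor of 5.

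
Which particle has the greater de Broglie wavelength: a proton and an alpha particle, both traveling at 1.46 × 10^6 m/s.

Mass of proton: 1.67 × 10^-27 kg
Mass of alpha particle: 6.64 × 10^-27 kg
The proton has the longer wavelength.

Using λ = h/(mv), since both particles have the same velocity, the wavelength depends only on mass.

For proton: λ₁ = h/(m₁v) = 2.72 × 10^-13 m
For alpha particle: λ₂ = h/(m₂v) = 6.83 × 10^-14 m

Since λ ∝ 1/m at constant velocity, the lighter particle has the longer wavelength.

The proton has the longer de Broglie wavelength.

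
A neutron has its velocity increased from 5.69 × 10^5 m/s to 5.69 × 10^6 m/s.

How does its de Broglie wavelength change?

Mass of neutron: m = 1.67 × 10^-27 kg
The wavelength decreases by a factor of 10.

Using λ = h/(mv):

Initial wavelength: λ₁ = h/(mv₁) = 6.97 × 10^-13 m
Final wavelength: λ₂ = h/(mv₂) = 6.97 × 10^-14 m

Since λ ∝ 1/v, when velocity increases by a factor of 10, the wavelength decreases by a factor of 10.

λ₂/λ₁ = v₁/v₂ = 1/10

The wavelength decreases by a factor of 10.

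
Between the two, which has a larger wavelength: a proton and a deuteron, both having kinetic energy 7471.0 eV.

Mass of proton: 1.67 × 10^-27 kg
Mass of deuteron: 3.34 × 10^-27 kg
The proton has the longer wavelength.

Using λ = h/√(2mKE):

For proton: λ₁ = h/√(2m₁KE) = 3.31 × 10^-13 m
For deuteron: λ₂ = h/√(2m₂KE) = 2.34 × 10^-13 m

Since λ ∝ 1/√m at constant kinetic energy, the lighter particle has the longer wavelength.

The proton has the longer de Broglie wavelength.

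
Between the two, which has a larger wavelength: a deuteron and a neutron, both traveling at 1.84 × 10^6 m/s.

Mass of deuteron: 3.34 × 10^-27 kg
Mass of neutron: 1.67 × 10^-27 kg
The neutron has the longer wavelength.

Using λ = h/(mv), since both particles have the same velocity, the wavelength depends only on mass.

For deuteron: λ₁ = h/(m₁v) = 1.08 × 10^-13 m
For neutron: λ₂ = h/(m₂v) = 2.16 × 10^-13 m

Since λ ∝ 1/m at constant velocity, the lighter particle has the longer wavelength.

The neutron has the longer de Broglie wavelength.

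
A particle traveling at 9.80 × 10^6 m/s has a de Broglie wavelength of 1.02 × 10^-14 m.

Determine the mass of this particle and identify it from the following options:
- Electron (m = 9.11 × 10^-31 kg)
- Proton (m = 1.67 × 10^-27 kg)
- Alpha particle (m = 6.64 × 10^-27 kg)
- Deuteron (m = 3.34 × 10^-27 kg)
The particle is an alpha particle.

From λ = h/(mv), solve for mass:

m = h/(λv)
m = (6.626 × 10^-34 J·s) / (1.02 × 10^-14 m × 9.80 × 10^6 m/s)
m = 6.63 × 10^-27 kg

Comparing with the listed masses, this is closest to an alpha particle.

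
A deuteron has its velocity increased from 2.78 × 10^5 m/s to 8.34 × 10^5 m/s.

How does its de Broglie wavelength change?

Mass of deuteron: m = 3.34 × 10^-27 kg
The wavelength decreases by a factor of 3.

Using λ = h/(mv):

Initial wavelength: λ₁ = h/(mv₁) = 7.14 × 10^-13 m
Final wavelength: λ₂ = h/(mv₂) = 2.38 × 10^-13 m

Since λ ∝ 1/v, when velocity increases by a factor of 3, the wavelength decreases by a factor of 3.

λ₂/λ₁ = v₁/v₂ = 1/3

The wavelength decreases by a factor of 3.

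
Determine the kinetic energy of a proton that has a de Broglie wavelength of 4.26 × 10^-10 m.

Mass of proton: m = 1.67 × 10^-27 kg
7.24 × 10^-22 J (or 4.52 × 10^-3 eV)

From λ = h/√(2mKE), we solve for KE:

λ² = h²/(2mKE)
KE = h²/(2mλ²)
KE = (6.626 × 10^-34 J·s)² / (2 × 1.67 × 10^-27 kg × (4.26 × 10^-10 m)²)
KE = 7.24 × 10^-22 J
KE = 4.52 × 10^-3 eV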